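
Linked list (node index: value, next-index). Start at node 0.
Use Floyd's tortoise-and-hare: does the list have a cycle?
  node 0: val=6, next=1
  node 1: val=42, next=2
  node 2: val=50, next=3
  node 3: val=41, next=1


Floyd's tortoise (slow, +1) and hare (fast, +2):
  init: slow=0, fast=0
  step 1: slow=1, fast=2
  step 2: slow=2, fast=1
  step 3: slow=3, fast=3
  slow == fast at node 3: cycle detected

Cycle: yes


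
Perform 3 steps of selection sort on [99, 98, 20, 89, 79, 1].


Initial: [99, 98, 20, 89, 79, 1]
Step 1: min=1 at 5
  Swap: [1, 98, 20, 89, 79, 99]
Step 2: min=20 at 2
  Swap: [1, 20, 98, 89, 79, 99]
Step 3: min=79 at 4
  Swap: [1, 20, 79, 89, 98, 99]

After 3 steps: [1, 20, 79, 89, 98, 99]


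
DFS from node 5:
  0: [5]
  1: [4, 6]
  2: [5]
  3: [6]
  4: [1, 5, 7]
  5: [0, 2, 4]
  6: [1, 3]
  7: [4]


Visit 5, push [4, 2, 0]
Visit 0, push []
Visit 2, push []
Visit 4, push [7, 1]
Visit 1, push [6]
Visit 6, push [3]
Visit 3, push []
Visit 7, push []

DFS order: [5, 0, 2, 4, 1, 6, 3, 7]


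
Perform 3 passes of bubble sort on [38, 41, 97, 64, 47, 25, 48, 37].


Initial: [38, 41, 97, 64, 47, 25, 48, 37]
Pass 1: [38, 41, 64, 47, 25, 48, 37, 97] (5 swaps)
Pass 2: [38, 41, 47, 25, 48, 37, 64, 97] (4 swaps)
Pass 3: [38, 41, 25, 47, 37, 48, 64, 97] (2 swaps)

After 3 passes: [38, 41, 25, 47, 37, 48, 64, 97]


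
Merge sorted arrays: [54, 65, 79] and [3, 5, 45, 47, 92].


Take 3 from B
Take 5 from B
Take 45 from B
Take 47 from B
Take 54 from A
Take 65 from A
Take 79 from A

Merged: [3, 5, 45, 47, 54, 65, 79, 92]


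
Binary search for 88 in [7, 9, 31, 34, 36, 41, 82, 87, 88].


Step 1: lo=0, hi=8, mid=4, val=36
Step 2: lo=5, hi=8, mid=6, val=82
Step 3: lo=7, hi=8, mid=7, val=87
Step 4: lo=8, hi=8, mid=8, val=88

Found at index 8


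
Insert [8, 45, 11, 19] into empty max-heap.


Insert 8: [8]
Insert 45: [45, 8]
Insert 11: [45, 8, 11]
Insert 19: [45, 19, 11, 8]

Final heap: [45, 19, 11, 8]


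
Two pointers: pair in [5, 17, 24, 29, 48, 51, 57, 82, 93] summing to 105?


lo=0(5)+hi=8(93)=98
lo=1(17)+hi=8(93)=110
lo=1(17)+hi=7(82)=99
lo=2(24)+hi=7(82)=106
lo=2(24)+hi=6(57)=81
lo=3(29)+hi=6(57)=86
lo=4(48)+hi=6(57)=105

Yes: 48+57=105


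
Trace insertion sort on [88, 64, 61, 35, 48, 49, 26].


Initial: [88, 64, 61, 35, 48, 49, 26]
Insert 64: [64, 88, 61, 35, 48, 49, 26]
Insert 61: [61, 64, 88, 35, 48, 49, 26]
Insert 35: [35, 61, 64, 88, 48, 49, 26]
Insert 48: [35, 48, 61, 64, 88, 49, 26]
Insert 49: [35, 48, 49, 61, 64, 88, 26]
Insert 26: [26, 35, 48, 49, 61, 64, 88]

Sorted: [26, 35, 48, 49, 61, 64, 88]


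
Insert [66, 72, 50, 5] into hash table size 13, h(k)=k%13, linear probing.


Insert 66: h=1 -> slot 1
Insert 72: h=7 -> slot 7
Insert 50: h=11 -> slot 11
Insert 5: h=5 -> slot 5

Table: [None, 66, None, None, None, 5, None, 72, None, None, None, 50, None]


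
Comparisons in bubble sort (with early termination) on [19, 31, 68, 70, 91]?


Algorithm: bubble sort (with early termination)
Input: [19, 31, 68, 70, 91]
Sorted: [19, 31, 68, 70, 91]

4


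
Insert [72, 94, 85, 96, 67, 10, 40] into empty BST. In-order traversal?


Insert 72: root
Insert 94: R from 72
Insert 85: R from 72 -> L from 94
Insert 96: R from 72 -> R from 94
Insert 67: L from 72
Insert 10: L from 72 -> L from 67
Insert 40: L from 72 -> L from 67 -> R from 10

In-order: [10, 40, 67, 72, 85, 94, 96]


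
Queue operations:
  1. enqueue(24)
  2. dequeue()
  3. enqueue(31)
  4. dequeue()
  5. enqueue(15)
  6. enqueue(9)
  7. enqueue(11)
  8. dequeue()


enqueue(24) -> [24]
dequeue()->24, []
enqueue(31) -> [31]
dequeue()->31, []
enqueue(15) -> [15]
enqueue(9) -> [15, 9]
enqueue(11) -> [15, 9, 11]
dequeue()->15, [9, 11]

Final queue: [9, 11]


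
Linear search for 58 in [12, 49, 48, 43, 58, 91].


i=0: 12!=58
i=1: 49!=58
i=2: 48!=58
i=3: 43!=58
i=4: 58==58 found!

Found at 4, 5 comps


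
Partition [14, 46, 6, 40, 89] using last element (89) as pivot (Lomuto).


Pivot: 89
  14 <= 89: advance i (no swap)
  46 <= 89: advance i (no swap)
  6 <= 89: advance i (no swap)
  40 <= 89: advance i (no swap)
Place pivot at 4: [14, 46, 6, 40, 89]

Partitioned: [14, 46, 6, 40, 89]


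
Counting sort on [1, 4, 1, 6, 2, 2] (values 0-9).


Input: [1, 4, 1, 6, 2, 2]
Counts: [0, 2, 2, 0, 1, 0, 1, 0, 0, 0]

Sorted: [1, 1, 2, 2, 4, 6]


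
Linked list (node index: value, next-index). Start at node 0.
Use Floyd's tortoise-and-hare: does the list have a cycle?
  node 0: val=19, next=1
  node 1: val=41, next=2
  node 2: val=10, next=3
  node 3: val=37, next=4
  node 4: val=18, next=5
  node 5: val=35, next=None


Floyd's tortoise (slow, +1) and hare (fast, +2):
  init: slow=0, fast=0
  step 1: slow=1, fast=2
  step 2: slow=2, fast=4
  step 3: fast 4->5->None, no cycle

Cycle: no


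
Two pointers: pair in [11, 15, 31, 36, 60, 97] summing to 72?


lo=0(11)+hi=5(97)=108
lo=0(11)+hi=4(60)=71
lo=1(15)+hi=4(60)=75
lo=1(15)+hi=3(36)=51
lo=2(31)+hi=3(36)=67

No pair found


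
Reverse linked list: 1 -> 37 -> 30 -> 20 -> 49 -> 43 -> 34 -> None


Step 1: curr=1, set curr.next=prev(None) | reversed so far: 1
Step 2: curr=37, set curr.next=prev(1) | reversed so far: 37 -> 1
Step 3: curr=30, set curr.next=prev(37) | reversed so far: 30 -> 37 -> 1
Step 4: curr=20, set curr.next=prev(30) | reversed so far: 20 -> 30 -> 37 -> 1
Step 5: curr=49, set curr.next=prev(20) | reversed so far: 49 -> 20 -> 30 -> 37 -> 1
Step 6: curr=43, set curr.next=prev(49) | reversed so far: 43 -> 49 -> 20 -> 30 -> 37 -> 1
Step 7: curr=34, set curr.next=prev(43) | reversed so far: 34 -> 43 -> 49 -> 20 -> 30 -> 37 -> 1

34 -> 43 -> 49 -> 20 -> 30 -> 37 -> 1 -> None


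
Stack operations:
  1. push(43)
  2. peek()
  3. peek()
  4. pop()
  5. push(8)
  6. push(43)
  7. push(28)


push(43) -> [43]
peek()->43
peek()->43
pop()->43, []
push(8) -> [8]
push(43) -> [8, 43]
push(28) -> [8, 43, 28]

Final stack: [8, 43, 28]


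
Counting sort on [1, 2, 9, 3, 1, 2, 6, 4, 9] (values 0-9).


Input: [1, 2, 9, 3, 1, 2, 6, 4, 9]
Counts: [0, 2, 2, 1, 1, 0, 1, 0, 0, 2]

Sorted: [1, 1, 2, 2, 3, 4, 6, 9, 9]


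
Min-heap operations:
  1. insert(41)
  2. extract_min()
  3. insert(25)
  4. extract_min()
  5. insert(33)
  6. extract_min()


insert(41) -> [41]
extract_min()->41, []
insert(25) -> [25]
extract_min()->25, []
insert(33) -> [33]
extract_min()->33, []

Final heap: []


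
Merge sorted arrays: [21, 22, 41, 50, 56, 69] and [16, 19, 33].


Take 16 from B
Take 19 from B
Take 21 from A
Take 22 from A
Take 33 from B

Merged: [16, 19, 21, 22, 33, 41, 50, 56, 69]


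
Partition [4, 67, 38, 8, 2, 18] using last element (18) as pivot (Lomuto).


Pivot: 18
  4 <= 18: advance i (no swap)
  8 <= 18: swap -> [4, 8, 38, 67, 2, 18]
  2 <= 18: swap -> [4, 8, 2, 67, 38, 18]
Place pivot at 3: [4, 8, 2, 18, 38, 67]

Partitioned: [4, 8, 2, 18, 38, 67]


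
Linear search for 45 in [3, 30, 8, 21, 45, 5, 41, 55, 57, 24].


i=0: 3!=45
i=1: 30!=45
i=2: 8!=45
i=3: 21!=45
i=4: 45==45 found!

Found at 4, 5 comps


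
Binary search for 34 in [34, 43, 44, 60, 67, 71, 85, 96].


Step 1: lo=0, hi=7, mid=3, val=60
Step 2: lo=0, hi=2, mid=1, val=43
Step 3: lo=0, hi=0, mid=0, val=34

Found at index 0


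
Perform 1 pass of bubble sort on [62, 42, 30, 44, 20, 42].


Initial: [62, 42, 30, 44, 20, 42]
Pass 1: [42, 30, 44, 20, 42, 62] (5 swaps)

After 1 pass: [42, 30, 44, 20, 42, 62]


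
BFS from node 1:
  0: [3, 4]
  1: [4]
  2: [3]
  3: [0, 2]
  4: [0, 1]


Visit 1, enqueue [4]
Visit 4, enqueue [0]
Visit 0, enqueue [3]
Visit 3, enqueue [2]
Visit 2, enqueue []

BFS order: [1, 4, 0, 3, 2]


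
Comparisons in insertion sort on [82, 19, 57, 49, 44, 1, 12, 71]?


Algorithm: insertion sort
Input: [82, 19, 57, 49, 44, 1, 12, 71]
Sorted: [1, 12, 19, 44, 49, 57, 71, 82]

23


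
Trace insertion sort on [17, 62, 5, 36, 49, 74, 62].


Initial: [17, 62, 5, 36, 49, 74, 62]
Insert 62: [17, 62, 5, 36, 49, 74, 62]
Insert 5: [5, 17, 62, 36, 49, 74, 62]
Insert 36: [5, 17, 36, 62, 49, 74, 62]
Insert 49: [5, 17, 36, 49, 62, 74, 62]
Insert 74: [5, 17, 36, 49, 62, 74, 62]
Insert 62: [5, 17, 36, 49, 62, 62, 74]

Sorted: [5, 17, 36, 49, 62, 62, 74]


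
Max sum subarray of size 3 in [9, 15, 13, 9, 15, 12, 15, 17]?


[0:3]: 37
[1:4]: 37
[2:5]: 37
[3:6]: 36
[4:7]: 42
[5:8]: 44

Max: 44 at [5:8]


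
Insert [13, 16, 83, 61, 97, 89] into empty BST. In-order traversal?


Insert 13: root
Insert 16: R from 13
Insert 83: R from 13 -> R from 16
Insert 61: R from 13 -> R from 16 -> L from 83
Insert 97: R from 13 -> R from 16 -> R from 83
Insert 89: R from 13 -> R from 16 -> R from 83 -> L from 97

In-order: [13, 16, 61, 83, 89, 97]


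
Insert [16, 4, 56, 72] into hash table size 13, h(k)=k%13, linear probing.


Insert 16: h=3 -> slot 3
Insert 4: h=4 -> slot 4
Insert 56: h=4, 1 probes -> slot 5
Insert 72: h=7 -> slot 7

Table: [None, None, None, 16, 4, 56, None, 72, None, None, None, None, None]


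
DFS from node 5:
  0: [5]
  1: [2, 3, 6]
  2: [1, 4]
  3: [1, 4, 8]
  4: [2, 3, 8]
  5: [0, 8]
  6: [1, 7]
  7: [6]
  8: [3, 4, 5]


Visit 5, push [8, 0]
Visit 0, push []
Visit 8, push [4, 3]
Visit 3, push [4, 1]
Visit 1, push [6, 2]
Visit 2, push [4]
Visit 4, push []
Visit 6, push [7]
Visit 7, push []

DFS order: [5, 0, 8, 3, 1, 2, 4, 6, 7]


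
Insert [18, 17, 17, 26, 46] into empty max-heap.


Insert 18: [18]
Insert 17: [18, 17]
Insert 17: [18, 17, 17]
Insert 26: [26, 18, 17, 17]
Insert 46: [46, 26, 17, 17, 18]

Final heap: [46, 26, 17, 17, 18]


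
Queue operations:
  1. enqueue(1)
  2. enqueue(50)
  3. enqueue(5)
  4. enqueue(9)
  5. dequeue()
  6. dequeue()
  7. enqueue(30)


enqueue(1) -> [1]
enqueue(50) -> [1, 50]
enqueue(5) -> [1, 50, 5]
enqueue(9) -> [1, 50, 5, 9]
dequeue()->1, [50, 5, 9]
dequeue()->50, [5, 9]
enqueue(30) -> [5, 9, 30]

Final queue: [5, 9, 30]


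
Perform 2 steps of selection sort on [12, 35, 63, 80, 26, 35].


Initial: [12, 35, 63, 80, 26, 35]
Step 1: min=12 at 0
  Swap: [12, 35, 63, 80, 26, 35]
Step 2: min=26 at 4
  Swap: [12, 26, 63, 80, 35, 35]

After 2 steps: [12, 26, 63, 80, 35, 35]


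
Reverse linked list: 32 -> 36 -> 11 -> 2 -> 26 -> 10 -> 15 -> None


Step 1: curr=32, set curr.next=prev(None) | reversed so far: 32
Step 2: curr=36, set curr.next=prev(32) | reversed so far: 36 -> 32
Step 3: curr=11, set curr.next=prev(36) | reversed so far: 11 -> 36 -> 32
Step 4: curr=2, set curr.next=prev(11) | reversed so far: 2 -> 11 -> 36 -> 32
Step 5: curr=26, set curr.next=prev(2) | reversed so far: 26 -> 2 -> 11 -> 36 -> 32
Step 6: curr=10, set curr.next=prev(26) | reversed so far: 10 -> 26 -> 2 -> 11 -> 36 -> 32
Step 7: curr=15, set curr.next=prev(10) | reversed so far: 15 -> 10 -> 26 -> 2 -> 11 -> 36 -> 32

15 -> 10 -> 26 -> 2 -> 11 -> 36 -> 32 -> None


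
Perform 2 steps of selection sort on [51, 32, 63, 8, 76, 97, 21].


Initial: [51, 32, 63, 8, 76, 97, 21]
Step 1: min=8 at 3
  Swap: [8, 32, 63, 51, 76, 97, 21]
Step 2: min=21 at 6
  Swap: [8, 21, 63, 51, 76, 97, 32]

After 2 steps: [8, 21, 63, 51, 76, 97, 32]


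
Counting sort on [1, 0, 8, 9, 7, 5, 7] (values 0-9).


Input: [1, 0, 8, 9, 7, 5, 7]
Counts: [1, 1, 0, 0, 0, 1, 0, 2, 1, 1]

Sorted: [0, 1, 5, 7, 7, 8, 9]


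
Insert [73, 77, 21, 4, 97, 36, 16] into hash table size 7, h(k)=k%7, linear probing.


Insert 73: h=3 -> slot 3
Insert 77: h=0 -> slot 0
Insert 21: h=0, 1 probes -> slot 1
Insert 4: h=4 -> slot 4
Insert 97: h=6 -> slot 6
Insert 36: h=1, 1 probes -> slot 2
Insert 16: h=2, 3 probes -> slot 5

Table: [77, 21, 36, 73, 4, 16, 97]


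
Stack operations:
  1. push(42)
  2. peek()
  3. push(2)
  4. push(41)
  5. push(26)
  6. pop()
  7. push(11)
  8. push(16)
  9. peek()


push(42) -> [42]
peek()->42
push(2) -> [42, 2]
push(41) -> [42, 2, 41]
push(26) -> [42, 2, 41, 26]
pop()->26, [42, 2, 41]
push(11) -> [42, 2, 41, 11]
push(16) -> [42, 2, 41, 11, 16]
peek()->16

Final stack: [42, 2, 41, 11, 16]


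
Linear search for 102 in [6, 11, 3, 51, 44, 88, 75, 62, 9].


i=0: 6!=102
i=1: 11!=102
i=2: 3!=102
i=3: 51!=102
i=4: 44!=102
i=5: 88!=102
i=6: 75!=102
i=7: 62!=102
i=8: 9!=102

Not found, 9 comps


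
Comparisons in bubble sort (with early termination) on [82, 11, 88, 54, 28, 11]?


Algorithm: bubble sort (with early termination)
Input: [82, 11, 88, 54, 28, 11]
Sorted: [11, 11, 28, 54, 82, 88]

15


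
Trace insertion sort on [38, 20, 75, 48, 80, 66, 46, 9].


Initial: [38, 20, 75, 48, 80, 66, 46, 9]
Insert 20: [20, 38, 75, 48, 80, 66, 46, 9]
Insert 75: [20, 38, 75, 48, 80, 66, 46, 9]
Insert 48: [20, 38, 48, 75, 80, 66, 46, 9]
Insert 80: [20, 38, 48, 75, 80, 66, 46, 9]
Insert 66: [20, 38, 48, 66, 75, 80, 46, 9]
Insert 46: [20, 38, 46, 48, 66, 75, 80, 9]
Insert 9: [9, 20, 38, 46, 48, 66, 75, 80]

Sorted: [9, 20, 38, 46, 48, 66, 75, 80]


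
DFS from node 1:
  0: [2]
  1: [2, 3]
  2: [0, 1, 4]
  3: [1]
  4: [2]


Visit 1, push [3, 2]
Visit 2, push [4, 0]
Visit 0, push []
Visit 4, push []
Visit 3, push []

DFS order: [1, 2, 0, 4, 3]


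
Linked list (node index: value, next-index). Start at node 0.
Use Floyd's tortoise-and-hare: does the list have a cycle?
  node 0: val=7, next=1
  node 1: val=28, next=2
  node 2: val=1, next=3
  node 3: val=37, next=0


Floyd's tortoise (slow, +1) and hare (fast, +2):
  init: slow=0, fast=0
  step 1: slow=1, fast=2
  step 2: slow=2, fast=0
  step 3: slow=3, fast=2
  step 4: slow=0, fast=0
  slow == fast at node 0: cycle detected

Cycle: yes


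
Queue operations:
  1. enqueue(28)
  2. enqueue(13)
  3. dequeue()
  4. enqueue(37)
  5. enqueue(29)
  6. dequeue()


enqueue(28) -> [28]
enqueue(13) -> [28, 13]
dequeue()->28, [13]
enqueue(37) -> [13, 37]
enqueue(29) -> [13, 37, 29]
dequeue()->13, [37, 29]

Final queue: [37, 29]


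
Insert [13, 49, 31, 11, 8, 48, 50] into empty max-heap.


Insert 13: [13]
Insert 49: [49, 13]
Insert 31: [49, 13, 31]
Insert 11: [49, 13, 31, 11]
Insert 8: [49, 13, 31, 11, 8]
Insert 48: [49, 13, 48, 11, 8, 31]
Insert 50: [50, 13, 49, 11, 8, 31, 48]

Final heap: [50, 13, 49, 11, 8, 31, 48]


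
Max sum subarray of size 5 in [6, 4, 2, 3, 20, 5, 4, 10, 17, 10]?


[0:5]: 35
[1:6]: 34
[2:7]: 34
[3:8]: 42
[4:9]: 56
[5:10]: 46

Max: 56 at [4:9]


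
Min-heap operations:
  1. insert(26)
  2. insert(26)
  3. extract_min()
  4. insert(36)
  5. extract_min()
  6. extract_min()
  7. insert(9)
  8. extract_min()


insert(26) -> [26]
insert(26) -> [26, 26]
extract_min()->26, [26]
insert(36) -> [26, 36]
extract_min()->26, [36]
extract_min()->36, []
insert(9) -> [9]
extract_min()->9, []

Final heap: []


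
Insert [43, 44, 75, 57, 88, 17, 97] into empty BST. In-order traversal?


Insert 43: root
Insert 44: R from 43
Insert 75: R from 43 -> R from 44
Insert 57: R from 43 -> R from 44 -> L from 75
Insert 88: R from 43 -> R from 44 -> R from 75
Insert 17: L from 43
Insert 97: R from 43 -> R from 44 -> R from 75 -> R from 88

In-order: [17, 43, 44, 57, 75, 88, 97]


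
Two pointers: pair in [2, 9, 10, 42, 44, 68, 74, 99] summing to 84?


lo=0(2)+hi=7(99)=101
lo=0(2)+hi=6(74)=76
lo=1(9)+hi=6(74)=83
lo=2(10)+hi=6(74)=84

Yes: 10+74=84


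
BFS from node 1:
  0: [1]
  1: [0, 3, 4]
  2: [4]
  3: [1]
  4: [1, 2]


Visit 1, enqueue [0, 3, 4]
Visit 0, enqueue []
Visit 3, enqueue []
Visit 4, enqueue [2]
Visit 2, enqueue []

BFS order: [1, 0, 3, 4, 2]


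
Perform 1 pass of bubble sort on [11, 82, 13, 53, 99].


Initial: [11, 82, 13, 53, 99]
Pass 1: [11, 13, 53, 82, 99] (2 swaps)

After 1 pass: [11, 13, 53, 82, 99]


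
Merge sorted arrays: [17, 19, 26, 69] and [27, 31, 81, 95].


Take 17 from A
Take 19 from A
Take 26 from A
Take 27 from B
Take 31 from B
Take 69 from A

Merged: [17, 19, 26, 27, 31, 69, 81, 95]


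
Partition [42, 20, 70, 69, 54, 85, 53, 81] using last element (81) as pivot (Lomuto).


Pivot: 81
  42 <= 81: advance i (no swap)
  20 <= 81: advance i (no swap)
  70 <= 81: advance i (no swap)
  69 <= 81: advance i (no swap)
  54 <= 81: advance i (no swap)
  53 <= 81: swap -> [42, 20, 70, 69, 54, 53, 85, 81]
Place pivot at 6: [42, 20, 70, 69, 54, 53, 81, 85]

Partitioned: [42, 20, 70, 69, 54, 53, 81, 85]


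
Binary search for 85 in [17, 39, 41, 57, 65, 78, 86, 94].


Step 1: lo=0, hi=7, mid=3, val=57
Step 2: lo=4, hi=7, mid=5, val=78
Step 3: lo=6, hi=7, mid=6, val=86

Not found


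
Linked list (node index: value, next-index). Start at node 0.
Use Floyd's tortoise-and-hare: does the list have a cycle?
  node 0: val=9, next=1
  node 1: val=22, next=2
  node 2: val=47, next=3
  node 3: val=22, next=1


Floyd's tortoise (slow, +1) and hare (fast, +2):
  init: slow=0, fast=0
  step 1: slow=1, fast=2
  step 2: slow=2, fast=1
  step 3: slow=3, fast=3
  slow == fast at node 3: cycle detected

Cycle: yes


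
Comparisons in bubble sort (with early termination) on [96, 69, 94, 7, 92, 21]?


Algorithm: bubble sort (with early termination)
Input: [96, 69, 94, 7, 92, 21]
Sorted: [7, 21, 69, 92, 94, 96]

15


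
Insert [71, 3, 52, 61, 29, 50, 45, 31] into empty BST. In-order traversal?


Insert 71: root
Insert 3: L from 71
Insert 52: L from 71 -> R from 3
Insert 61: L from 71 -> R from 3 -> R from 52
Insert 29: L from 71 -> R from 3 -> L from 52
Insert 50: L from 71 -> R from 3 -> L from 52 -> R from 29
Insert 45: L from 71 -> R from 3 -> L from 52 -> R from 29 -> L from 50
Insert 31: L from 71 -> R from 3 -> L from 52 -> R from 29 -> L from 50 -> L from 45

In-order: [3, 29, 31, 45, 50, 52, 61, 71]


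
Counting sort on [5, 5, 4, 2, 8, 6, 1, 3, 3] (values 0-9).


Input: [5, 5, 4, 2, 8, 6, 1, 3, 3]
Counts: [0, 1, 1, 2, 1, 2, 1, 0, 1, 0]

Sorted: [1, 2, 3, 3, 4, 5, 5, 6, 8]


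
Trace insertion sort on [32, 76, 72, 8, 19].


Initial: [32, 76, 72, 8, 19]
Insert 76: [32, 76, 72, 8, 19]
Insert 72: [32, 72, 76, 8, 19]
Insert 8: [8, 32, 72, 76, 19]
Insert 19: [8, 19, 32, 72, 76]

Sorted: [8, 19, 32, 72, 76]


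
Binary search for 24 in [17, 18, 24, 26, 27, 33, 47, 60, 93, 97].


Step 1: lo=0, hi=9, mid=4, val=27
Step 2: lo=0, hi=3, mid=1, val=18
Step 3: lo=2, hi=3, mid=2, val=24

Found at index 2


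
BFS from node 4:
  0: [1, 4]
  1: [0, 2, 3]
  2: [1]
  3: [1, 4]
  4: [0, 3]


Visit 4, enqueue [0, 3]
Visit 0, enqueue [1]
Visit 3, enqueue []
Visit 1, enqueue [2]
Visit 2, enqueue []

BFS order: [4, 0, 3, 1, 2]


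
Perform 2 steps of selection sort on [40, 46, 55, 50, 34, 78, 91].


Initial: [40, 46, 55, 50, 34, 78, 91]
Step 1: min=34 at 4
  Swap: [34, 46, 55, 50, 40, 78, 91]
Step 2: min=40 at 4
  Swap: [34, 40, 55, 50, 46, 78, 91]

After 2 steps: [34, 40, 55, 50, 46, 78, 91]


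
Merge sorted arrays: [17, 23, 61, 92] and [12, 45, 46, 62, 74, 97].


Take 12 from B
Take 17 from A
Take 23 from A
Take 45 from B
Take 46 from B
Take 61 from A
Take 62 from B
Take 74 from B
Take 92 from A

Merged: [12, 17, 23, 45, 46, 61, 62, 74, 92, 97]


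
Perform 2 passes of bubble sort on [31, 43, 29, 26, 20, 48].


Initial: [31, 43, 29, 26, 20, 48]
Pass 1: [31, 29, 26, 20, 43, 48] (3 swaps)
Pass 2: [29, 26, 20, 31, 43, 48] (3 swaps)

After 2 passes: [29, 26, 20, 31, 43, 48]


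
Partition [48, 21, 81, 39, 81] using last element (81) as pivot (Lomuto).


Pivot: 81
  48 <= 81: advance i (no swap)
  21 <= 81: advance i (no swap)
  81 <= 81: advance i (no swap)
  39 <= 81: advance i (no swap)
Place pivot at 4: [48, 21, 81, 39, 81]

Partitioned: [48, 21, 81, 39, 81]


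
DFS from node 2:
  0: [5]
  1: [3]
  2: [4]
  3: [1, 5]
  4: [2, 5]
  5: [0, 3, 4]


Visit 2, push [4]
Visit 4, push [5]
Visit 5, push [3, 0]
Visit 0, push []
Visit 3, push [1]
Visit 1, push []

DFS order: [2, 4, 5, 0, 3, 1]


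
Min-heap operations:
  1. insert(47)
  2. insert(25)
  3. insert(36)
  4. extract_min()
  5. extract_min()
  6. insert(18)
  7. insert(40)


insert(47) -> [47]
insert(25) -> [25, 47]
insert(36) -> [25, 47, 36]
extract_min()->25, [36, 47]
extract_min()->36, [47]
insert(18) -> [18, 47]
insert(40) -> [18, 47, 40]

Final heap: [18, 47, 40]


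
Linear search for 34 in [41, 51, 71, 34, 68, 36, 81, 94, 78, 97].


i=0: 41!=34
i=1: 51!=34
i=2: 71!=34
i=3: 34==34 found!

Found at 3, 4 comps


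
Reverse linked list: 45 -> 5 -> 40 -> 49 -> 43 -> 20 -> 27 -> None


Step 1: curr=45, set curr.next=prev(None) | reversed so far: 45
Step 2: curr=5, set curr.next=prev(45) | reversed so far: 5 -> 45
Step 3: curr=40, set curr.next=prev(5) | reversed so far: 40 -> 5 -> 45
Step 4: curr=49, set curr.next=prev(40) | reversed so far: 49 -> 40 -> 5 -> 45
Step 5: curr=43, set curr.next=prev(49) | reversed so far: 43 -> 49 -> 40 -> 5 -> 45
Step 6: curr=20, set curr.next=prev(43) | reversed so far: 20 -> 43 -> 49 -> 40 -> 5 -> 45
Step 7: curr=27, set curr.next=prev(20) | reversed so far: 27 -> 20 -> 43 -> 49 -> 40 -> 5 -> 45

27 -> 20 -> 43 -> 49 -> 40 -> 5 -> 45 -> None


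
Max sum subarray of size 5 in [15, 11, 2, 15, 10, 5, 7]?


[0:5]: 53
[1:6]: 43
[2:7]: 39

Max: 53 at [0:5]


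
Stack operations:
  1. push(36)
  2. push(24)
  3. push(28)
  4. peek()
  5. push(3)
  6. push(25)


push(36) -> [36]
push(24) -> [36, 24]
push(28) -> [36, 24, 28]
peek()->28
push(3) -> [36, 24, 28, 3]
push(25) -> [36, 24, 28, 3, 25]

Final stack: [36, 24, 28, 3, 25]


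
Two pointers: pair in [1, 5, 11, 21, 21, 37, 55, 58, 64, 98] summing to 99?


lo=0(1)+hi=9(98)=99

Yes: 1+98=99


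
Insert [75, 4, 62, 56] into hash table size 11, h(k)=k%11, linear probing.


Insert 75: h=9 -> slot 9
Insert 4: h=4 -> slot 4
Insert 62: h=7 -> slot 7
Insert 56: h=1 -> slot 1

Table: [None, 56, None, None, 4, None, None, 62, None, 75, None]


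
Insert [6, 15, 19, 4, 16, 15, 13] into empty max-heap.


Insert 6: [6]
Insert 15: [15, 6]
Insert 19: [19, 6, 15]
Insert 4: [19, 6, 15, 4]
Insert 16: [19, 16, 15, 4, 6]
Insert 15: [19, 16, 15, 4, 6, 15]
Insert 13: [19, 16, 15, 4, 6, 15, 13]

Final heap: [19, 16, 15, 4, 6, 15, 13]


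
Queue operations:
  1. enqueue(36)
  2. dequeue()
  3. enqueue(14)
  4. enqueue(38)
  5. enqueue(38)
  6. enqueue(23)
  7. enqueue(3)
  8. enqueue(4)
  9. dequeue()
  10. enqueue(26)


enqueue(36) -> [36]
dequeue()->36, []
enqueue(14) -> [14]
enqueue(38) -> [14, 38]
enqueue(38) -> [14, 38, 38]
enqueue(23) -> [14, 38, 38, 23]
enqueue(3) -> [14, 38, 38, 23, 3]
enqueue(4) -> [14, 38, 38, 23, 3, 4]
dequeue()->14, [38, 38, 23, 3, 4]
enqueue(26) -> [38, 38, 23, 3, 4, 26]

Final queue: [38, 38, 23, 3, 4, 26]


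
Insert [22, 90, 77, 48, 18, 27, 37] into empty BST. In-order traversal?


Insert 22: root
Insert 90: R from 22
Insert 77: R from 22 -> L from 90
Insert 48: R from 22 -> L from 90 -> L from 77
Insert 18: L from 22
Insert 27: R from 22 -> L from 90 -> L from 77 -> L from 48
Insert 37: R from 22 -> L from 90 -> L from 77 -> L from 48 -> R from 27

In-order: [18, 22, 27, 37, 48, 77, 90]


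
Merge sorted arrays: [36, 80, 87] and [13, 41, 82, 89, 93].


Take 13 from B
Take 36 from A
Take 41 from B
Take 80 from A
Take 82 from B
Take 87 from A

Merged: [13, 36, 41, 80, 82, 87, 89, 93]


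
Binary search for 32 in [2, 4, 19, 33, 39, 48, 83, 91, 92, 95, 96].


Step 1: lo=0, hi=10, mid=5, val=48
Step 2: lo=0, hi=4, mid=2, val=19
Step 3: lo=3, hi=4, mid=3, val=33

Not found


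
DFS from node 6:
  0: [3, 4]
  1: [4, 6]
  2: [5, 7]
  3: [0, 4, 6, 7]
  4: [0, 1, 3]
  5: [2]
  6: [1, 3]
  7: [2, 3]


Visit 6, push [3, 1]
Visit 1, push [4]
Visit 4, push [3, 0]
Visit 0, push [3]
Visit 3, push [7]
Visit 7, push [2]
Visit 2, push [5]
Visit 5, push []

DFS order: [6, 1, 4, 0, 3, 7, 2, 5]


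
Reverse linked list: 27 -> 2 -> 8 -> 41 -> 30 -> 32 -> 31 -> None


Step 1: curr=27, set curr.next=prev(None) | reversed so far: 27
Step 2: curr=2, set curr.next=prev(27) | reversed so far: 2 -> 27
Step 3: curr=8, set curr.next=prev(2) | reversed so far: 8 -> 2 -> 27
Step 4: curr=41, set curr.next=prev(8) | reversed so far: 41 -> 8 -> 2 -> 27
Step 5: curr=30, set curr.next=prev(41) | reversed so far: 30 -> 41 -> 8 -> 2 -> 27
Step 6: curr=32, set curr.next=prev(30) | reversed so far: 32 -> 30 -> 41 -> 8 -> 2 -> 27
Step 7: curr=31, set curr.next=prev(32) | reversed so far: 31 -> 32 -> 30 -> 41 -> 8 -> 2 -> 27

31 -> 32 -> 30 -> 41 -> 8 -> 2 -> 27 -> None


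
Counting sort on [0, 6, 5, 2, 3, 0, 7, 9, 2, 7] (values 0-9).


Input: [0, 6, 5, 2, 3, 0, 7, 9, 2, 7]
Counts: [2, 0, 2, 1, 0, 1, 1, 2, 0, 1]

Sorted: [0, 0, 2, 2, 3, 5, 6, 7, 7, 9]


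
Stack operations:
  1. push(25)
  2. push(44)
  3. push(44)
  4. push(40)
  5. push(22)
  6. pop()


push(25) -> [25]
push(44) -> [25, 44]
push(44) -> [25, 44, 44]
push(40) -> [25, 44, 44, 40]
push(22) -> [25, 44, 44, 40, 22]
pop()->22, [25, 44, 44, 40]

Final stack: [25, 44, 44, 40]


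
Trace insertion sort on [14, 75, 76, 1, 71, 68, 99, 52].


Initial: [14, 75, 76, 1, 71, 68, 99, 52]
Insert 75: [14, 75, 76, 1, 71, 68, 99, 52]
Insert 76: [14, 75, 76, 1, 71, 68, 99, 52]
Insert 1: [1, 14, 75, 76, 71, 68, 99, 52]
Insert 71: [1, 14, 71, 75, 76, 68, 99, 52]
Insert 68: [1, 14, 68, 71, 75, 76, 99, 52]
Insert 99: [1, 14, 68, 71, 75, 76, 99, 52]
Insert 52: [1, 14, 52, 68, 71, 75, 76, 99]

Sorted: [1, 14, 52, 68, 71, 75, 76, 99]


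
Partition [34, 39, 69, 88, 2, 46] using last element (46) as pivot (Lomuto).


Pivot: 46
  34 <= 46: advance i (no swap)
  39 <= 46: advance i (no swap)
  2 <= 46: swap -> [34, 39, 2, 88, 69, 46]
Place pivot at 3: [34, 39, 2, 46, 69, 88]

Partitioned: [34, 39, 2, 46, 69, 88]


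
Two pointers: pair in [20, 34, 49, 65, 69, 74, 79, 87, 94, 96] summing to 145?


lo=0(20)+hi=9(96)=116
lo=1(34)+hi=9(96)=130
lo=2(49)+hi=9(96)=145

Yes: 49+96=145


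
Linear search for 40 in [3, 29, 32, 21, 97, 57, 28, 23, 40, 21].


i=0: 3!=40
i=1: 29!=40
i=2: 32!=40
i=3: 21!=40
i=4: 97!=40
i=5: 57!=40
i=6: 28!=40
i=7: 23!=40
i=8: 40==40 found!

Found at 8, 9 comps


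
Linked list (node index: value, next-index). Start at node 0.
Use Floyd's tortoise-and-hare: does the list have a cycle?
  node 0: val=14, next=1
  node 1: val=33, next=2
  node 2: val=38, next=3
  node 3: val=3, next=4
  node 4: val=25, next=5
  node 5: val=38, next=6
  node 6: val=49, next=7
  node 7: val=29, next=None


Floyd's tortoise (slow, +1) and hare (fast, +2):
  init: slow=0, fast=0
  step 1: slow=1, fast=2
  step 2: slow=2, fast=4
  step 3: slow=3, fast=6
  step 4: fast 6->7->None, no cycle

Cycle: no


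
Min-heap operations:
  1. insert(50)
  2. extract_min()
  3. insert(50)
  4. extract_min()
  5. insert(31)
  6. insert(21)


insert(50) -> [50]
extract_min()->50, []
insert(50) -> [50]
extract_min()->50, []
insert(31) -> [31]
insert(21) -> [21, 31]

Final heap: [21, 31]


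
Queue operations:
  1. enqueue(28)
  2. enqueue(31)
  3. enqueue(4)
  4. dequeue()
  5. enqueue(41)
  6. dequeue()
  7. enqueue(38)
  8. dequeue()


enqueue(28) -> [28]
enqueue(31) -> [28, 31]
enqueue(4) -> [28, 31, 4]
dequeue()->28, [31, 4]
enqueue(41) -> [31, 4, 41]
dequeue()->31, [4, 41]
enqueue(38) -> [4, 41, 38]
dequeue()->4, [41, 38]

Final queue: [41, 38]


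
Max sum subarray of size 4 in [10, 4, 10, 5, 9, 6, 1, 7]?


[0:4]: 29
[1:5]: 28
[2:6]: 30
[3:7]: 21
[4:8]: 23

Max: 30 at [2:6]


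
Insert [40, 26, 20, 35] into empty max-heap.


Insert 40: [40]
Insert 26: [40, 26]
Insert 20: [40, 26, 20]
Insert 35: [40, 35, 20, 26]

Final heap: [40, 35, 20, 26]


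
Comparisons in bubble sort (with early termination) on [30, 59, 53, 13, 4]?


Algorithm: bubble sort (with early termination)
Input: [30, 59, 53, 13, 4]
Sorted: [4, 13, 30, 53, 59]

10


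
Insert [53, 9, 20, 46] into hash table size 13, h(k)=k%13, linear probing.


Insert 53: h=1 -> slot 1
Insert 9: h=9 -> slot 9
Insert 20: h=7 -> slot 7
Insert 46: h=7, 1 probes -> slot 8

Table: [None, 53, None, None, None, None, None, 20, 46, 9, None, None, None]


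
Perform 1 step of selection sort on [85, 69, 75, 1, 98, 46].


Initial: [85, 69, 75, 1, 98, 46]
Step 1: min=1 at 3
  Swap: [1, 69, 75, 85, 98, 46]

After 1 step: [1, 69, 75, 85, 98, 46]


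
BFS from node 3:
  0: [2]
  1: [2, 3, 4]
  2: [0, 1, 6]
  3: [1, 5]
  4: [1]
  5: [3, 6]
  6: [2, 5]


Visit 3, enqueue [1, 5]
Visit 1, enqueue [2, 4]
Visit 5, enqueue [6]
Visit 2, enqueue [0]
Visit 4, enqueue []
Visit 6, enqueue []
Visit 0, enqueue []

BFS order: [3, 1, 5, 2, 4, 6, 0]


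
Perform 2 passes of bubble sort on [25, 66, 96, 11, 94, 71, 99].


Initial: [25, 66, 96, 11, 94, 71, 99]
Pass 1: [25, 66, 11, 94, 71, 96, 99] (3 swaps)
Pass 2: [25, 11, 66, 71, 94, 96, 99] (2 swaps)

After 2 passes: [25, 11, 66, 71, 94, 96, 99]


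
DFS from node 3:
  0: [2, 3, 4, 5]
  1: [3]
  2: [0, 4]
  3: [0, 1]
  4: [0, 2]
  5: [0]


Visit 3, push [1, 0]
Visit 0, push [5, 4, 2]
Visit 2, push [4]
Visit 4, push []
Visit 5, push []
Visit 1, push []

DFS order: [3, 0, 2, 4, 5, 1]


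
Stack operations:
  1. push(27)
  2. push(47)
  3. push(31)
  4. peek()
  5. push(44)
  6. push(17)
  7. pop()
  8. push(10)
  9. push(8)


push(27) -> [27]
push(47) -> [27, 47]
push(31) -> [27, 47, 31]
peek()->31
push(44) -> [27, 47, 31, 44]
push(17) -> [27, 47, 31, 44, 17]
pop()->17, [27, 47, 31, 44]
push(10) -> [27, 47, 31, 44, 10]
push(8) -> [27, 47, 31, 44, 10, 8]

Final stack: [27, 47, 31, 44, 10, 8]


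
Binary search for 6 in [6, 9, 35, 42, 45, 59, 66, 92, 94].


Step 1: lo=0, hi=8, mid=4, val=45
Step 2: lo=0, hi=3, mid=1, val=9
Step 3: lo=0, hi=0, mid=0, val=6

Found at index 0


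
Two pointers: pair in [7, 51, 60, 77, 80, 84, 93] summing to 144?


lo=0(7)+hi=6(93)=100
lo=1(51)+hi=6(93)=144

Yes: 51+93=144


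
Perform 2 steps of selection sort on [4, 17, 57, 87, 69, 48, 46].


Initial: [4, 17, 57, 87, 69, 48, 46]
Step 1: min=4 at 0
  Swap: [4, 17, 57, 87, 69, 48, 46]
Step 2: min=17 at 1
  Swap: [4, 17, 57, 87, 69, 48, 46]

After 2 steps: [4, 17, 57, 87, 69, 48, 46]


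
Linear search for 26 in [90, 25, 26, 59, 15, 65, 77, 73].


i=0: 90!=26
i=1: 25!=26
i=2: 26==26 found!

Found at 2, 3 comps


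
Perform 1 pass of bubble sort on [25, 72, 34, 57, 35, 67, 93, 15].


Initial: [25, 72, 34, 57, 35, 67, 93, 15]
Pass 1: [25, 34, 57, 35, 67, 72, 15, 93] (5 swaps)

After 1 pass: [25, 34, 57, 35, 67, 72, 15, 93]


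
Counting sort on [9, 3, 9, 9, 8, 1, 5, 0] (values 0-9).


Input: [9, 3, 9, 9, 8, 1, 5, 0]
Counts: [1, 1, 0, 1, 0, 1, 0, 0, 1, 3]

Sorted: [0, 1, 3, 5, 8, 9, 9, 9]


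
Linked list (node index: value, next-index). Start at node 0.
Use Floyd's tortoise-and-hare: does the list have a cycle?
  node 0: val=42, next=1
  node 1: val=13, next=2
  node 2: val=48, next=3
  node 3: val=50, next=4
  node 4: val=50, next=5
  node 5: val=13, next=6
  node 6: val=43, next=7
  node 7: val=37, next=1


Floyd's tortoise (slow, +1) and hare (fast, +2):
  init: slow=0, fast=0
  step 1: slow=1, fast=2
  step 2: slow=2, fast=4
  step 3: slow=3, fast=6
  step 4: slow=4, fast=1
  step 5: slow=5, fast=3
  step 6: slow=6, fast=5
  step 7: slow=7, fast=7
  slow == fast at node 7: cycle detected

Cycle: yes


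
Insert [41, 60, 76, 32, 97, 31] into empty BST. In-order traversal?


Insert 41: root
Insert 60: R from 41
Insert 76: R from 41 -> R from 60
Insert 32: L from 41
Insert 97: R from 41 -> R from 60 -> R from 76
Insert 31: L from 41 -> L from 32

In-order: [31, 32, 41, 60, 76, 97]


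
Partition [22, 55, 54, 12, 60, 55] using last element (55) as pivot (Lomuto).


Pivot: 55
  22 <= 55: advance i (no swap)
  55 <= 55: advance i (no swap)
  54 <= 55: advance i (no swap)
  12 <= 55: advance i (no swap)
Place pivot at 4: [22, 55, 54, 12, 55, 60]

Partitioned: [22, 55, 54, 12, 55, 60]


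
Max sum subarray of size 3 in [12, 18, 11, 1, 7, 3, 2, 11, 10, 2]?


[0:3]: 41
[1:4]: 30
[2:5]: 19
[3:6]: 11
[4:7]: 12
[5:8]: 16
[6:9]: 23
[7:10]: 23

Max: 41 at [0:3]


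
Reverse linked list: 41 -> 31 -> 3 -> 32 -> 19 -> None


Step 1: curr=41, set curr.next=prev(None) | reversed so far: 41
Step 2: curr=31, set curr.next=prev(41) | reversed so far: 31 -> 41
Step 3: curr=3, set curr.next=prev(31) | reversed so far: 3 -> 31 -> 41
Step 4: curr=32, set curr.next=prev(3) | reversed so far: 32 -> 3 -> 31 -> 41
Step 5: curr=19, set curr.next=prev(32) | reversed so far: 19 -> 32 -> 3 -> 31 -> 41

19 -> 32 -> 3 -> 31 -> 41 -> None


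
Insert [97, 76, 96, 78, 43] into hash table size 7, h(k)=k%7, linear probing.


Insert 97: h=6 -> slot 6
Insert 76: h=6, 1 probes -> slot 0
Insert 96: h=5 -> slot 5
Insert 78: h=1 -> slot 1
Insert 43: h=1, 1 probes -> slot 2

Table: [76, 78, 43, None, None, 96, 97]


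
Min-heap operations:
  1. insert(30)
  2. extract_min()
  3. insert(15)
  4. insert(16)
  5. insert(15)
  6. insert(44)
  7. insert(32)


insert(30) -> [30]
extract_min()->30, []
insert(15) -> [15]
insert(16) -> [15, 16]
insert(15) -> [15, 16, 15]
insert(44) -> [15, 16, 15, 44]
insert(32) -> [15, 16, 15, 44, 32]

Final heap: [15, 16, 15, 44, 32]


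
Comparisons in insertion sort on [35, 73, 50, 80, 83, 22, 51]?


Algorithm: insertion sort
Input: [35, 73, 50, 80, 83, 22, 51]
Sorted: [22, 35, 50, 51, 73, 80, 83]

14


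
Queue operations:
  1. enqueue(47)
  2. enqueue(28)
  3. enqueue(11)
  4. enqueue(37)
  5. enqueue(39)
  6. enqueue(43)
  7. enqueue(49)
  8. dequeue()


enqueue(47) -> [47]
enqueue(28) -> [47, 28]
enqueue(11) -> [47, 28, 11]
enqueue(37) -> [47, 28, 11, 37]
enqueue(39) -> [47, 28, 11, 37, 39]
enqueue(43) -> [47, 28, 11, 37, 39, 43]
enqueue(49) -> [47, 28, 11, 37, 39, 43, 49]
dequeue()->47, [28, 11, 37, 39, 43, 49]

Final queue: [28, 11, 37, 39, 43, 49]


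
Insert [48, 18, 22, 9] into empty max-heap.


Insert 48: [48]
Insert 18: [48, 18]
Insert 22: [48, 18, 22]
Insert 9: [48, 18, 22, 9]

Final heap: [48, 18, 22, 9]


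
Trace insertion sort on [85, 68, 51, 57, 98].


Initial: [85, 68, 51, 57, 98]
Insert 68: [68, 85, 51, 57, 98]
Insert 51: [51, 68, 85, 57, 98]
Insert 57: [51, 57, 68, 85, 98]
Insert 98: [51, 57, 68, 85, 98]

Sorted: [51, 57, 68, 85, 98]


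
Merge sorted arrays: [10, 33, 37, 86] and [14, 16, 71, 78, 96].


Take 10 from A
Take 14 from B
Take 16 from B
Take 33 from A
Take 37 from A
Take 71 from B
Take 78 from B
Take 86 from A

Merged: [10, 14, 16, 33, 37, 71, 78, 86, 96]


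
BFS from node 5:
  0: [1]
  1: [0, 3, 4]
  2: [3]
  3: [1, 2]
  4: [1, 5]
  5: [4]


Visit 5, enqueue [4]
Visit 4, enqueue [1]
Visit 1, enqueue [0, 3]
Visit 0, enqueue []
Visit 3, enqueue [2]
Visit 2, enqueue []

BFS order: [5, 4, 1, 0, 3, 2]


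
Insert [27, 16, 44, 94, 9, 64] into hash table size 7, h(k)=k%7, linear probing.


Insert 27: h=6 -> slot 6
Insert 16: h=2 -> slot 2
Insert 44: h=2, 1 probes -> slot 3
Insert 94: h=3, 1 probes -> slot 4
Insert 9: h=2, 3 probes -> slot 5
Insert 64: h=1 -> slot 1

Table: [None, 64, 16, 44, 94, 9, 27]


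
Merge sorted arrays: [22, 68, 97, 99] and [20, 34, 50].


Take 20 from B
Take 22 from A
Take 34 from B
Take 50 from B

Merged: [20, 22, 34, 50, 68, 97, 99]


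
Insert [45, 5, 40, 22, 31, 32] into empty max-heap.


Insert 45: [45]
Insert 5: [45, 5]
Insert 40: [45, 5, 40]
Insert 22: [45, 22, 40, 5]
Insert 31: [45, 31, 40, 5, 22]
Insert 32: [45, 31, 40, 5, 22, 32]

Final heap: [45, 31, 40, 5, 22, 32]


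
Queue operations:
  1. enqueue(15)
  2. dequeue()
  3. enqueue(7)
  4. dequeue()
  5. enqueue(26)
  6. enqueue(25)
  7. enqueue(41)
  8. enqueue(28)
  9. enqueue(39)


enqueue(15) -> [15]
dequeue()->15, []
enqueue(7) -> [7]
dequeue()->7, []
enqueue(26) -> [26]
enqueue(25) -> [26, 25]
enqueue(41) -> [26, 25, 41]
enqueue(28) -> [26, 25, 41, 28]
enqueue(39) -> [26, 25, 41, 28, 39]

Final queue: [26, 25, 41, 28, 39]


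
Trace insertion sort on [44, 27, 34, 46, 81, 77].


Initial: [44, 27, 34, 46, 81, 77]
Insert 27: [27, 44, 34, 46, 81, 77]
Insert 34: [27, 34, 44, 46, 81, 77]
Insert 46: [27, 34, 44, 46, 81, 77]
Insert 81: [27, 34, 44, 46, 81, 77]
Insert 77: [27, 34, 44, 46, 77, 81]

Sorted: [27, 34, 44, 46, 77, 81]


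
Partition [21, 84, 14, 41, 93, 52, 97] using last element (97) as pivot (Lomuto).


Pivot: 97
  21 <= 97: advance i (no swap)
  84 <= 97: advance i (no swap)
  14 <= 97: advance i (no swap)
  41 <= 97: advance i (no swap)
  93 <= 97: advance i (no swap)
  52 <= 97: advance i (no swap)
Place pivot at 6: [21, 84, 14, 41, 93, 52, 97]

Partitioned: [21, 84, 14, 41, 93, 52, 97]


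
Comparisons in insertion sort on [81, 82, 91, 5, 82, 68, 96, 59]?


Algorithm: insertion sort
Input: [81, 82, 91, 5, 82, 68, 96, 59]
Sorted: [5, 59, 68, 81, 82, 82, 91, 96]

20


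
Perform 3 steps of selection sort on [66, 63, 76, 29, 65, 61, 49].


Initial: [66, 63, 76, 29, 65, 61, 49]
Step 1: min=29 at 3
  Swap: [29, 63, 76, 66, 65, 61, 49]
Step 2: min=49 at 6
  Swap: [29, 49, 76, 66, 65, 61, 63]
Step 3: min=61 at 5
  Swap: [29, 49, 61, 66, 65, 76, 63]

After 3 steps: [29, 49, 61, 66, 65, 76, 63]


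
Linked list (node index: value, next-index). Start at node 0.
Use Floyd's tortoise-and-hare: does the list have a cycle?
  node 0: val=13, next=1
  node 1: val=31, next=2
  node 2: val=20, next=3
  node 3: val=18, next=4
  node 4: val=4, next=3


Floyd's tortoise (slow, +1) and hare (fast, +2):
  init: slow=0, fast=0
  step 1: slow=1, fast=2
  step 2: slow=2, fast=4
  step 3: slow=3, fast=4
  step 4: slow=4, fast=4
  slow == fast at node 4: cycle detected

Cycle: yes


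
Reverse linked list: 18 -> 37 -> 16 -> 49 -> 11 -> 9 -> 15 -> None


Step 1: curr=18, set curr.next=prev(None) | reversed so far: 18
Step 2: curr=37, set curr.next=prev(18) | reversed so far: 37 -> 18
Step 3: curr=16, set curr.next=prev(37) | reversed so far: 16 -> 37 -> 18
Step 4: curr=49, set curr.next=prev(16) | reversed so far: 49 -> 16 -> 37 -> 18
Step 5: curr=11, set curr.next=prev(49) | reversed so far: 11 -> 49 -> 16 -> 37 -> 18
Step 6: curr=9, set curr.next=prev(11) | reversed so far: 9 -> 11 -> 49 -> 16 -> 37 -> 18
Step 7: curr=15, set curr.next=prev(9) | reversed so far: 15 -> 9 -> 11 -> 49 -> 16 -> 37 -> 18

15 -> 9 -> 11 -> 49 -> 16 -> 37 -> 18 -> None


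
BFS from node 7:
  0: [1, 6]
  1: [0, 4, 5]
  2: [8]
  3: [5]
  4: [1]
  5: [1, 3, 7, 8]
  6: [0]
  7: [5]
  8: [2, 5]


Visit 7, enqueue [5]
Visit 5, enqueue [1, 3, 8]
Visit 1, enqueue [0, 4]
Visit 3, enqueue []
Visit 8, enqueue [2]
Visit 0, enqueue [6]
Visit 4, enqueue []
Visit 2, enqueue []
Visit 6, enqueue []

BFS order: [7, 5, 1, 3, 8, 0, 4, 2, 6]


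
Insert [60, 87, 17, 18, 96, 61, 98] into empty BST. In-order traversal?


Insert 60: root
Insert 87: R from 60
Insert 17: L from 60
Insert 18: L from 60 -> R from 17
Insert 96: R from 60 -> R from 87
Insert 61: R from 60 -> L from 87
Insert 98: R from 60 -> R from 87 -> R from 96

In-order: [17, 18, 60, 61, 87, 96, 98]


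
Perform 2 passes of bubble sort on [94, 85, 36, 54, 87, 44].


Initial: [94, 85, 36, 54, 87, 44]
Pass 1: [85, 36, 54, 87, 44, 94] (5 swaps)
Pass 2: [36, 54, 85, 44, 87, 94] (3 swaps)

After 2 passes: [36, 54, 85, 44, 87, 94]


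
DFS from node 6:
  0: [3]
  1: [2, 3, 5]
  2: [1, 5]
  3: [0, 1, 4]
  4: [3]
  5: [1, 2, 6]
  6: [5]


Visit 6, push [5]
Visit 5, push [2, 1]
Visit 1, push [3, 2]
Visit 2, push []
Visit 3, push [4, 0]
Visit 0, push []
Visit 4, push []

DFS order: [6, 5, 1, 2, 3, 0, 4]


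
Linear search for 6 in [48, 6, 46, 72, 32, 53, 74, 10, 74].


i=0: 48!=6
i=1: 6==6 found!

Found at 1, 2 comps


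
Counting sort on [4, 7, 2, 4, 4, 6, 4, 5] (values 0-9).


Input: [4, 7, 2, 4, 4, 6, 4, 5]
Counts: [0, 0, 1, 0, 4, 1, 1, 1, 0, 0]

Sorted: [2, 4, 4, 4, 4, 5, 6, 7]


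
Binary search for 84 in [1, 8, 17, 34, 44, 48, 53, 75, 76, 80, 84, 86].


Step 1: lo=0, hi=11, mid=5, val=48
Step 2: lo=6, hi=11, mid=8, val=76
Step 3: lo=9, hi=11, mid=10, val=84

Found at index 10


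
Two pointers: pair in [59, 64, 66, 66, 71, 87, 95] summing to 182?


lo=0(59)+hi=6(95)=154
lo=1(64)+hi=6(95)=159
lo=2(66)+hi=6(95)=161
lo=3(66)+hi=6(95)=161
lo=4(71)+hi=6(95)=166
lo=5(87)+hi=6(95)=182

Yes: 87+95=182


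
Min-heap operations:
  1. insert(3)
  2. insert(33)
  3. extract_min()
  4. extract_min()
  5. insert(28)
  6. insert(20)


insert(3) -> [3]
insert(33) -> [3, 33]
extract_min()->3, [33]
extract_min()->33, []
insert(28) -> [28]
insert(20) -> [20, 28]

Final heap: [20, 28]
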